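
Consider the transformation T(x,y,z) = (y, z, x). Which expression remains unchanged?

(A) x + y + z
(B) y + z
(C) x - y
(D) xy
A

Apply T(x,y,z) = (y, z, x) to each option, i.e. replace (x, y, z) by the transformed coordinates.
Substitute the transformed coordinates into each option and compare with the original:
(A) x + y + z  ->  (y) + (z) + (x) = x + y + z   [equals x + y + z: invariant]
(B) y + z  ->  (z) + (x) = x + z   [differs from y + z: not invariant]
(C) x - y  ->  (y) - (z) = y - z   [differs from x - y: not invariant]
(D) xy  ->  (y)(z) = yz   [differs from xy: not invariant]

Only option (A), x + y + z, is unchanged by the transformation.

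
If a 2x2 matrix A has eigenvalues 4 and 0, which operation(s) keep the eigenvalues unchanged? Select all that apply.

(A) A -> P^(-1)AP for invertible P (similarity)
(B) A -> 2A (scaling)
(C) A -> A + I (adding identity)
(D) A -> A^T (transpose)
A and D

Eigenvalues are preserved by:
1. Similarity transformations: A -> P^(-1)AP (same characteristic polynomial)
2. Transpose: A^T has the same eigenvalues as A

Eigenvalues are NOT preserved by:
- Adding identity: eigenvalues become 4+1, 0+1
- Scaling: eigenvalues become 8, 0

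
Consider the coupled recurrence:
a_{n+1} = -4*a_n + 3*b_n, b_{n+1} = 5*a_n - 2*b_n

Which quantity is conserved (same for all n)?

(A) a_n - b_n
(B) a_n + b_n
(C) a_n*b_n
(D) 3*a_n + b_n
B

Replace a_n by a_{n+1} = -4*a_n + 3*b_n and b_n by b_{n+1} = 5*a_n - 2*b_n in each option and simplify:
(A) a_n - b_n  ->  (-4*a_n + 3*b_n) - (5*a_n - 2*b_n) = -9*a_n + 5*b_n   [not conserved]
(B) a_n + b_n  ->  (-4*a_n + 3*b_n) + (5*a_n - 2*b_n) = a_n + b_n   [conserved]
(C) a_n*b_n  ->  (-4*a_n + 3*b_n)*(5*a_n - 2*b_n) = -20*a_n^2 + 23*a_n*b_n - 6*b_n^2   [not conserved]
(D) 3*a_n + b_n  ->  3*(-4*a_n + 3*b_n) + (5*a_n - 2*b_n) = -7*a_n + 7*b_n   [not conserved]

Only (B) a_n + b_n returns to itself after one step, so it is the conserved quantity.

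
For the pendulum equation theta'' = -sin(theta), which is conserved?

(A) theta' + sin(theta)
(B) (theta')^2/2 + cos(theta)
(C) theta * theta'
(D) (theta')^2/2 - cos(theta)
D

A first integral I satisfies dI/dt = 0 along every solution. Differentiate each option and use the equation of motion:
(A) d/dt[theta' + sin(theta)] = theta'' + cos(theta) theta' = -sin(theta) + theta' cos(theta), not identically 0
(B) d/dt[(theta')^2/2 + cos(theta)] = theta' theta'' - sin(theta) theta' = -2 theta' sin(theta), not identically 0
(C) d/dt[theta * theta'] = (theta')^2 + theta theta'' = (theta')^2 - theta sin(theta), not identically 0
(D) d/dt[(theta')^2/2 - cos(theta)] = theta' theta'' + sin(theta) theta' = theta'(-sin(theta)) + theta' sin(theta) = 0

Only (D) has zero time-derivative. This is the total energy: kinetic (theta')^2/2 plus potential -cos(theta).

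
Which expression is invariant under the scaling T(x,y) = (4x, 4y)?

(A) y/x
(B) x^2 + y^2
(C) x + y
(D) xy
A

Under the uniform scaling T(x,y) = (4x, 4y):
Substitute the transformed coordinates into each option and compare with the original:
(A) y/x  ->  (4y)/(4x) = y/x   [equals y/x: invariant]
(B) x^2 + y^2  ->  (4x)^2 + (4y)^2 = 16x^2 + 16y^2   [differs from x^2 + y^2: not invariant]
(C) x + y  ->  (4x) + (4y) = 4x + 4y   [differs from x + y: not invariant]
(D) xy  ->  (4x)(4y) = 16xy   [differs from xy: not invariant]

Only option (A), y/x, is unchanged by the transformation.
The common factor 4 cancels in a ratio of coordinates, while sums, products and sums of squares pick up factors of 4 or 16.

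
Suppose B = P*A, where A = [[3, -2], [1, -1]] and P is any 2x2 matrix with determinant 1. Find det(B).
-1

By the multiplicative property of determinants, det(B) = det(P*A) = det(P) * det(A) = det(A),
so the determinant is invariant under multiplication by any determinant-1 matrix; we just need det(A).

det(A) = (3)(-1) - (-2)(1) = -3 - (-2) = -1

Therefore det(B) = 1 * (-1) = -1.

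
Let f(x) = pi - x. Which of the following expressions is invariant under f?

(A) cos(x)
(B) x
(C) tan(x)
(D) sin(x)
D

For f(x) = pi - x:
sin(pi - x) = sin(x), so sine is invariant under this transformation.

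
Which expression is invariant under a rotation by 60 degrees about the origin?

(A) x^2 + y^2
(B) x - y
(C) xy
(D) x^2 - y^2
A

A rotation by 60 degrees sends (x, y) to (x/2 - sqrt(3)y/2, sqrt(3)x/2 + y/2).
Substitute the transformed coordinates into each option and compare with the original:
(A) x^2 + y^2  ->  (x/2 - sqrt(3)y/2)^2 + (sqrt(3)x/2 + y/2)^2 = x^2 + y^2   [equals x^2 + y^2: invariant]
(B) x - y  ->  (x/2 - sqrt(3)y/2) - (sqrt(3)x/2 + y/2) = -sqrt(3)x/2 + x/2 - sqrt(3)y/2 - y/2   [differs from x - y: not invariant]
(C) xy  ->  (x/2 - sqrt(3)y/2)(sqrt(3)x/2 + y/2) = sqrt(3)x^2/4 - xy/2 - sqrt(3)y^2/4   [differs from xy: not invariant]
(D) x^2 - y^2  ->  (x/2 - sqrt(3)y/2)^2 - (sqrt(3)x/2 + y/2)^2 = -x^2/2 - sqrt(3)xy + y^2/2   [differs from x^2 - y^2: not invariant]

Only option (A), x^2 + y^2, is unchanged by the transformation.
Geometrically, x^2 + y^2 is the squared distance from the origin, which every rotation about the origin preserves.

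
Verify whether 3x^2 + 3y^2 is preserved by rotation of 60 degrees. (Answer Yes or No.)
Yes

Applying rotation by 60 degrees: x' = x*cos(60 degrees) - y*sin(60 degrees) = x/2 - sqrt(3)y/2, y' = x*sin(60 degrees) + y*cos(60 degrees) = sqrt(3)x/2 + y/2

Substituting into 3x^2 + 3y^2:
3(x/2 - sqrt(3)y/2)^2 + 3(sqrt(3)x/2 + y/2)^2
= 3x^2 + 3y^2

This equals the original expression 3x^2 + 3y^2, so it IS invariant.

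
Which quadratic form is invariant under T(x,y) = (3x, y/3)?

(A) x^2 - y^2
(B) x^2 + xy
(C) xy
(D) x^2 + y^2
C

T multiplies x by 3 and divides y by 3.
Substitute the transformed coordinates into each option and compare with the original:
(A) x^2 - y^2  ->  (3x)^2 - (y/3)^2 = 9x^2 - y^2/9   [differs from x^2 - y^2: not invariant]
(B) x^2 + xy  ->  (3x)^2 + (3x)(y/3) = 9x^2 + xy   [differs from x^2 + xy: not invariant]
(C) xy  ->  (3x)(y/3) = xy   [equals xy: invariant]
(D) x^2 + y^2  ->  (3x)^2 + (y/3)^2 = 9x^2 + y^2/9   [differs from x^2 + y^2: not invariant]

Only option (C), xy, is unchanged by the transformation.
The factors 3 and 1/3 cancel only in the pure product xy.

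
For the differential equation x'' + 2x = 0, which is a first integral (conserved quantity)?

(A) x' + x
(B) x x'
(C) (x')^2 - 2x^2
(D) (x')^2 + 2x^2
D

A first integral I satisfies dI/dt = 0 along every solution. Differentiate each option and use the equation of motion:
(A) d/dt[x' + x] = x'' + x' = -2x + x', not identically 0
(B) d/dt[x x'] = (x')^2 + x x'' = (x')^2 - 2x^2, not identically 0
(C) d/dt[(x')^2 - 2x^2] = 2x'x'' - 4x x' = -8x x', not identically 0
(D) d/dt[(x')^2 + 2x^2] = 2x'x'' + 4x x' = 2x'(-2x) + 4x x' = 0

Only (D) has zero time-derivative. So the energy-like quantity (x')^2 + 2x^2 is the first integral.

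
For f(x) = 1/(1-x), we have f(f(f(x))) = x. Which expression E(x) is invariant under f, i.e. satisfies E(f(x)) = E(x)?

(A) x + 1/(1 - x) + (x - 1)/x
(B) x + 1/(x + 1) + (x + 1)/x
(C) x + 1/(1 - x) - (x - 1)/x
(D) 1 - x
A

Replace x by f(x) = 1/(1 - x) in each option and simplify. As a quick numerical cross-check, also compare E(3) with E(f(3)) = E(-1/2).

(A) x + 1/(1 - x) + (x - 1)/x  ->  (1/(1 - x)) + 1/(1 - (1/(1 - x))) + ((1/(1 - x)) - 1)/(1/(1 - x)), which simplifies back to x + 1/(1 - x) + (x - 1)/x; check: E(3) = 19/6, E(-1/2) = 19/6.   [invariant]
(B) x + 1/(x + 1) + (x + 1)/x  ->  (1/(1 - x)) + 1/((1/(1 - x)) + 1) + ((1/(1 - x)) + 1)/(1/(1 - x)) = (-x^3 + 6x^2 - 11x + 7)/(x^2 - 3x + 2); check: E(3) = 55/12 but E(-1/2) = 1/2.   [not invariant]
(C) x + 1/(1 - x) - (x - 1)/x  ->  (1/(1 - x)) + 1/(1 - (1/(1 - x))) - ((1/(1 - x)) - 1)/(1/(1 - x)) = (x^2(1 - x) - x + (x - 1)^2)/(x(x - 1)); check: E(3) = 11/6 but E(-1/2) = -17/6.   [not invariant]
(D) 1 - x  ->  1 - (1/(1 - x)) = x/(x - 1); check: E(3) = -2 but E(-1/2) = 3/2.   [not invariant]

Only (A) is unchanged. Indeed f(f(x)) = 1/(1 - 1/(1-x)) = (1-x)/(-x) = (x-1)/x, so E(x) = x + f(x) + f(f(x)) is the sum over the whole 3-cycle; applying f just permutes the three terms cyclically (x -> f(x) -> f(f(x)) -> x), leaving the sum unchanged.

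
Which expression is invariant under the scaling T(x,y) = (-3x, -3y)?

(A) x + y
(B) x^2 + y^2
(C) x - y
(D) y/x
D

Under the uniform scaling T(x,y) = (-3x, -3y):
Substitute the transformed coordinates into each option and compare with the original:
(A) x + y  ->  (-3x) + (-3y) = -3x - 3y   [differs from x + y: not invariant]
(B) x^2 + y^2  ->  (-3x)^2 + (-3y)^2 = 9x^2 + 9y^2   [differs from x^2 + y^2: not invariant]
(C) x - y  ->  (-3x) - (-3y) = -3x + 3y   [differs from x - y: not invariant]
(D) y/x  ->  (-3y)/(-3x) = y/x   [equals y/x: invariant]

Only option (D), y/x, is unchanged by the transformation.
The common factor -3 cancels in a ratio of coordinates, while sums, products and sums of squares pick up factors of -3 or 9.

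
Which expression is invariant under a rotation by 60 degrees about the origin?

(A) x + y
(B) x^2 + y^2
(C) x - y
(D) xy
B

A rotation by 60 degrees sends (x, y) to (x/2 - sqrt(3)y/2, sqrt(3)x/2 + y/2).
Substitute the transformed coordinates into each option and compare with the original:
(A) x + y  ->  (x/2 - sqrt(3)y/2) + (sqrt(3)x/2 + y/2) = x/2 + sqrt(3)x/2 - sqrt(3)y/2 + y/2   [differs from x + y: not invariant]
(B) x^2 + y^2  ->  (x/2 - sqrt(3)y/2)^2 + (sqrt(3)x/2 + y/2)^2 = x^2 + y^2   [equals x^2 + y^2: invariant]
(C) x - y  ->  (x/2 - sqrt(3)y/2) - (sqrt(3)x/2 + y/2) = -sqrt(3)x/2 + x/2 - sqrt(3)y/2 - y/2   [differs from x - y: not invariant]
(D) xy  ->  (x/2 - sqrt(3)y/2)(sqrt(3)x/2 + y/2) = sqrt(3)x^2/4 - xy/2 - sqrt(3)y^2/4   [differs from xy: not invariant]

Only option (B), x^2 + y^2, is unchanged by the transformation.
Geometrically, x^2 + y^2 is the squared distance from the origin, which every rotation about the origin preserves.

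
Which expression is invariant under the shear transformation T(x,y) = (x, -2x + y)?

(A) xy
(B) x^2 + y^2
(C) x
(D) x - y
C

Under the shear T(x,y) = (x, -2x + y):
Substitute the transformed coordinates into each option and compare with the original:
(A) xy  ->  (x)(-2x + y) = -2x^2 + xy   [differs from xy: not invariant]
(B) x^2 + y^2  ->  (x)^2 + (-2x + y)^2 = 5x^2 - 4xy + y^2   [differs from x^2 + y^2: not invariant]
(C) x  ->  (x) = x   [equals x: invariant]
(D) x - y  ->  (x) - (-2x + y) = 3x - y   [differs from x - y: not invariant]

Only option (C), x, is unchanged by the transformation.
A vertical shear moves points parallel to the y-axis, so the x-coordinate (and any function of x alone) is unchanged.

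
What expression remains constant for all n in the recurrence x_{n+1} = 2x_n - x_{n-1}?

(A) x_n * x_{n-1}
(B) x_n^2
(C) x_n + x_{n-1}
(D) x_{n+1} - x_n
D

For the recurrence x_{n+1} = 2x_n - x_{n-1}:

If x_{n+1} = 2x_n - x_{n-1}, then:
x_{n+1} - x_n = x_n - x_{n-1}
The first difference is constant throughout the sequence.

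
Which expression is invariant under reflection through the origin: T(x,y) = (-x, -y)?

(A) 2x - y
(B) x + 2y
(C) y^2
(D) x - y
C

The map is reflection through the origin: T(x,y) = (-x, -y).
Substitute the transformed coordinates into each option and compare with the original:
(A) 2x - y  ->  2(-x) - (-y) = -2x + y   [differs from 2x - y: not invariant]
(B) x + 2y  ->  (-x) + 2(-y) = -x - 2y   [differs from x + 2y: not invariant]
(C) y^2  ->  (-y)^2 = y^2   [equals y^2: invariant]
(D) x - y  ->  (-x) - (-y) = -x + y   [differs from x - y: not invariant]

Only option (C), y^2, is unchanged by the transformation.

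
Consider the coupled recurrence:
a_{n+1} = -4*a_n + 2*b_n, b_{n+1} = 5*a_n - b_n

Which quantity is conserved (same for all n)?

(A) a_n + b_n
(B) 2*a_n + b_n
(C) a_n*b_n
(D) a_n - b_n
A

Replace a_n by a_{n+1} = -4*a_n + 2*b_n and b_n by b_{n+1} = 5*a_n - b_n in each option and simplify:
(A) a_n + b_n  ->  (-4*a_n + 2*b_n) + (5*a_n - b_n) = a_n + b_n   [conserved]
(B) 2*a_n + b_n  ->  2*(-4*a_n + 2*b_n) + (5*a_n - b_n) = -3*a_n + 3*b_n   [not conserved]
(C) a_n*b_n  ->  (-4*a_n + 2*b_n)*(5*a_n - b_n) = -20*a_n^2 + 14*a_n*b_n - 2*b_n^2   [not conserved]
(D) a_n - b_n  ->  (-4*a_n + 2*b_n) - (5*a_n - b_n) = -9*a_n + 3*b_n   [not conserved]

Only (A) a_n + b_n returns to itself after one step, so it is the conserved quantity.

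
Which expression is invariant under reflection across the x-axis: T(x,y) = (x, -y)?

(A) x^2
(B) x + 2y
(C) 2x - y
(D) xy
A

The map is reflection across the x-axis: T(x,y) = (x, -y).
Substitute the transformed coordinates into each option and compare with the original:
(A) x^2  ->  (x)^2 = x^2   [equals x^2: invariant]
(B) x + 2y  ->  (x) + 2(-y) = x - 2y   [differs from x + 2y: not invariant]
(C) 2x - y  ->  2(x) - (-y) = 2x + y   [differs from 2x - y: not invariant]
(D) xy  ->  (x)(-y) = -xy   [differs from xy: not invariant]

Only option (A), x^2, is unchanged by the transformation.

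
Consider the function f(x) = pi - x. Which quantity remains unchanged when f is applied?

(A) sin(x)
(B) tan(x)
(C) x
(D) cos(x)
A

For f(x) = pi - x:
sin(pi - x) = sin(x), so sine is invariant under this transformation.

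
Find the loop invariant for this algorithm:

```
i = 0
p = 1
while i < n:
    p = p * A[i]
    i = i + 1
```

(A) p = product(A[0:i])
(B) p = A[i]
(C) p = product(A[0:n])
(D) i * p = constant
A

A loop invariant must hold before the first iteration and be re-established by every execution of the body.

(A) p = product(A[0:i]): Initially i = 0 and p = 1 = product of the empty slice A[0:0]. If p = product(A[0:i]) holds at the top of an iteration, the body sets p to product(A[0:i]) * A[i] = product(A[0:i+1]) and then i to i+1, so the property is restored. At exit i = n, giving p = product(A[0:n]).

The other options fail:
(B) p = A[i]: after the first iteration p = A[0] but i = 1; in general p is a product of several elements, not a single one.
(C) p = product(A[0:n]): false before the loop (p = 1, not the full product) -- it only becomes true at exit.
(D) i * p = constant: initially i * p = 0, but after one iteration it is 1 * A[0], which is nonzero in general.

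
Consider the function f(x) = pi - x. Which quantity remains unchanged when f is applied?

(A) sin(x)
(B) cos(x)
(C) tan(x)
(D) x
A

For f(x) = pi - x:
sin(pi - x) = sin(x), so sine is invariant under this transformation.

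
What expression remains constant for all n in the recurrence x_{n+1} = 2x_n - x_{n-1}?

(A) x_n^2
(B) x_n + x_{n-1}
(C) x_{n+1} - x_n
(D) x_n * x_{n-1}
C

For the recurrence x_{n+1} = 2x_n - x_{n-1}:

If x_{n+1} = 2x_n - x_{n-1}, then:
x_{n+1} - x_n = x_n - x_{n-1}
The first difference is constant throughout the sequence.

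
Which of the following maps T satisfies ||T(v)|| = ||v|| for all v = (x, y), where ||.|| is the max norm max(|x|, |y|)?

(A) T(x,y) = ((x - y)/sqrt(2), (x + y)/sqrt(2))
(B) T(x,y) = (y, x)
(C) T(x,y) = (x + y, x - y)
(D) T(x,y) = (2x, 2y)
B

A transformation preserves a norm if ||T(v)|| = ||v|| for every v; a single vector where the norm changes rules an option out.

(A) T(x,y) = ((x - y)/sqrt(2), (x + y)/sqrt(2)): v = (1, 0) has norm max(|1|, |0|) = 1, but T(v) = (sqrt(2)/2, sqrt(2)/2) has norm sqrt(2)/2 -- not preserved.
(B) T(x,y) = (y, x): preserves the norm -- it only permutes the coordinates and/or flips signs, which leaves max(|x|, |y|) unchanged.
(C) T(x,y) = (x + y, x - y): v = (1, 1) has norm max(|1|, |1|) = 1, but T(v) = (2, 0) has norm 2 -- not preserved.
(D) T(x,y) = (2x, 2y): v = (1, 0) has norm max(|1|, |0|) = 1, but T(v) = (2, 0) has norm 2 -- not preserved.

Therefore the answer is (B).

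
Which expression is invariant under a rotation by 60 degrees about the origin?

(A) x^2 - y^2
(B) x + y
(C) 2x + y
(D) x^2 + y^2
D

A rotation by 60 degrees sends (x, y) to (x/2 - sqrt(3)y/2, sqrt(3)x/2 + y/2).
Substitute the transformed coordinates into each option and compare with the original:
(A) x^2 - y^2  ->  (x/2 - sqrt(3)y/2)^2 - (sqrt(3)x/2 + y/2)^2 = -x^2/2 - sqrt(3)xy + y^2/2   [differs from x^2 - y^2: not invariant]
(B) x + y  ->  (x/2 - sqrt(3)y/2) + (sqrt(3)x/2 + y/2) = x/2 + sqrt(3)x/2 - sqrt(3)y/2 + y/2   [differs from x + y: not invariant]
(C) 2x + y  ->  2(x/2 - sqrt(3)y/2) + (sqrt(3)x/2 + y/2) = sqrt(3)x/2 + x - sqrt(3)y + y/2   [differs from 2x + y: not invariant]
(D) x^2 + y^2  ->  (x/2 - sqrt(3)y/2)^2 + (sqrt(3)x/2 + y/2)^2 = x^2 + y^2   [equals x^2 + y^2: invariant]

Only option (D), x^2 + y^2, is unchanged by the transformation.
Geometrically, x^2 + y^2 is the squared distance from the origin, which every rotation about the origin preserves.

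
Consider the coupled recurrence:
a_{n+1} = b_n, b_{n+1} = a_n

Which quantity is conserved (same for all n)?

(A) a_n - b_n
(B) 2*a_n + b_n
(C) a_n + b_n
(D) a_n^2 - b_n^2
C

Replace a_n by a_{n+1} = b_n and b_n by b_{n+1} = a_n in each option and simplify:
(A) a_n - b_n  ->  (b_n) - (a_n) = -a_n + b_n   [not conserved]
(B) 2*a_n + b_n  ->  2*(b_n) + (a_n) = a_n + 2*b_n   [not conserved]
(C) a_n + b_n  ->  (b_n) + (a_n) = a_n + b_n   [conserved]
(D) a_n^2 - b_n^2  ->  (b_n)^2 - (a_n)^2 = -a_n^2 + b_n^2   [not conserved]

Only (C) a_n + b_n returns to itself after one step, so it is the conserved quantity.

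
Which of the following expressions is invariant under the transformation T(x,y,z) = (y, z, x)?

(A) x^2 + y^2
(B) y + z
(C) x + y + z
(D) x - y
C

Apply T(x,y,z) = (y, z, x) to each option, i.e. replace (x, y, z) by the transformed coordinates.
Substitute the transformed coordinates into each option and compare with the original:
(A) x^2 + y^2  ->  (y)^2 + (z)^2 = y^2 + z^2   [differs from x^2 + y^2: not invariant]
(B) y + z  ->  (z) + (x) = x + z   [differs from y + z: not invariant]
(C) x + y + z  ->  (y) + (z) + (x) = x + y + z   [equals x + y + z: invariant]
(D) x - y  ->  (y) - (z) = y - z   [differs from x - y: not invariant]

Only option (C), x + y + z, is unchanged by the transformation.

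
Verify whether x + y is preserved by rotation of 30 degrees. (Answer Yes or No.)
No

Applying rotation by 30 degrees: x' = x*cos(30 degrees) - y*sin(30 degrees) = sqrt(3)x/2 - y/2, y' = x*sin(30 degrees) + y*cos(30 degrees) = x/2 + sqrt(3)y/2

Substituting into x + y:
(sqrt(3)x/2 - y/2) + (x/2 + sqrt(3)y/2)
= x/2 + sqrt(3)x/2 - y/2 + sqrt(3)y/2

This differs from the original expression x + y, so it is NOT invariant.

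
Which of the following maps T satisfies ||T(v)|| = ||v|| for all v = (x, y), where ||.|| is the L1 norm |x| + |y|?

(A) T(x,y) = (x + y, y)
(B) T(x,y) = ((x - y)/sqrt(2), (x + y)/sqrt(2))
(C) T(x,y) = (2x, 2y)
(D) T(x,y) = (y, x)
D

A transformation preserves a norm if ||T(v)|| = ||v|| for every v; a single vector where the norm changes rules an option out.

(A) T(x,y) = (x + y, y): v = (0, 1) has norm |0| + |1| = 1, but T(v) = (1, 1) has norm 2 -- not preserved.
(B) T(x,y) = ((x - y)/sqrt(2), (x + y)/sqrt(2)): v = (1, 0) has norm |1| + |0| = 1, but T(v) = (sqrt(2)/2, sqrt(2)/2) has norm sqrt(2) -- not preserved.
(C) T(x,y) = (2x, 2y): v = (1, 0) has norm |1| + |0| = 1, but T(v) = (2, 0) has norm 2 -- not preserved.
(D) T(x,y) = (y, x): preserves the norm -- it only permutes the coordinates and/or flips signs, which leaves |x| + |y| unchanged.

Therefore the answer is (D).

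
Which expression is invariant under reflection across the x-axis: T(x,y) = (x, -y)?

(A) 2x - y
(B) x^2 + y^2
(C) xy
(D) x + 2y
B

The map is reflection across the x-axis: T(x,y) = (x, -y).
Substitute the transformed coordinates into each option and compare with the original:
(A) 2x - y  ->  2(x) - (-y) = 2x + y   [differs from 2x - y: not invariant]
(B) x^2 + y^2  ->  (x)^2 + (-y)^2 = x^2 + y^2   [equals x^2 + y^2: invariant]
(C) xy  ->  (x)(-y) = -xy   [differs from xy: not invariant]
(D) x + 2y  ->  (x) + 2(-y) = x - 2y   [differs from x + 2y: not invariant]

Only option (B), x^2 + y^2, is unchanged by the transformation.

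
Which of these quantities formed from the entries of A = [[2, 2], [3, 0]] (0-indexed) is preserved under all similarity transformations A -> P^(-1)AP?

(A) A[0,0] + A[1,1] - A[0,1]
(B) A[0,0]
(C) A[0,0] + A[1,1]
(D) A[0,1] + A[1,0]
C

A[0,0] + A[1,1] is the trace of A. By the cyclic property of the trace, tr(P^(-1)AP) = tr(APP^(-1)) = tr(A), so it is the same for every matrix similar to A.

The other combinations are not similarity invariants. For example, take P = [[2, 1], [1, 1]] (det P = 1), so P^(-1) = [[1, -1], [-1, 2]] and
B = P^(-1)AP = [[0, 1], [6, 2]].
Evaluating each option on A and on B:
(A) A[0,0] + A[1,1] - A[0,1]: 0 for A, 1 for B -> changes
(B) A[0,0]: 2 for A, 0 for B -> changes
(C) A[0,0] + A[1,1]: 2 for A, 2 for B -> unchanged
(D) A[0,1] + A[1,0]: 5 for A, 7 for B -> changes

Only (C) A[0,0] + A[1,1] = 2 survives (and it does so for every P, not just this one), so it is the invariant.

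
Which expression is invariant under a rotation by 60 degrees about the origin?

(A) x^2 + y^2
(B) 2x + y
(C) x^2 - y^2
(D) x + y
A

A rotation by 60 degrees sends (x, y) to (x/2 - sqrt(3)y/2, sqrt(3)x/2 + y/2).
Substitute the transformed coordinates into each option and compare with the original:
(A) x^2 + y^2  ->  (x/2 - sqrt(3)y/2)^2 + (sqrt(3)x/2 + y/2)^2 = x^2 + y^2   [equals x^2 + y^2: invariant]
(B) 2x + y  ->  2(x/2 - sqrt(3)y/2) + (sqrt(3)x/2 + y/2) = sqrt(3)x/2 + x - sqrt(3)y + y/2   [differs from 2x + y: not invariant]
(C) x^2 - y^2  ->  (x/2 - sqrt(3)y/2)^2 - (sqrt(3)x/2 + y/2)^2 = -x^2/2 - sqrt(3)xy + y^2/2   [differs from x^2 - y^2: not invariant]
(D) x + y  ->  (x/2 - sqrt(3)y/2) + (sqrt(3)x/2 + y/2) = x/2 + sqrt(3)x/2 - sqrt(3)y/2 + y/2   [differs from x + y: not invariant]

Only option (A), x^2 + y^2, is unchanged by the transformation.
Geometrically, x^2 + y^2 is the squared distance from the origin, which every rotation about the origin preserves.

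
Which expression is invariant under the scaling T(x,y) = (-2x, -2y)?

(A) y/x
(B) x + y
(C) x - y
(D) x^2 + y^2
A

Under the uniform scaling T(x,y) = (-2x, -2y):
Substitute the transformed coordinates into each option and compare with the original:
(A) y/x  ->  (-2y)/(-2x) = y/x   [equals y/x: invariant]
(B) x + y  ->  (-2x) + (-2y) = -2x - 2y   [differs from x + y: not invariant]
(C) x - y  ->  (-2x) - (-2y) = -2x + 2y   [differs from x - y: not invariant]
(D) x^2 + y^2  ->  (-2x)^2 + (-2y)^2 = 4x^2 + 4y^2   [differs from x^2 + y^2: not invariant]

Only option (A), y/x, is unchanged by the transformation.
The common factor -2 cancels in a ratio of coordinates, while sums, products and sums of squares pick up factors of -2 or 4.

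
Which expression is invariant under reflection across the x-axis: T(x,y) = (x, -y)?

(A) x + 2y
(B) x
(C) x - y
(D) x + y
B

The map is reflection across the x-axis: T(x,y) = (x, -y).
Substitute the transformed coordinates into each option and compare with the original:
(A) x + 2y  ->  (x) + 2(-y) = x - 2y   [differs from x + 2y: not invariant]
(B) x  ->  (x) = x   [equals x: invariant]
(C) x - y  ->  (x) - (-y) = x + y   [differs from x - y: not invariant]
(D) x + y  ->  (x) + (-y) = x - y   [differs from x + y: not invariant]

Only option (B), x, is unchanged by the transformation.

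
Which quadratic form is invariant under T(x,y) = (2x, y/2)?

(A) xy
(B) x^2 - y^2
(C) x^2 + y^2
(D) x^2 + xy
A

T multiplies x by 2 and divides y by 2.
Substitute the transformed coordinates into each option and compare with the original:
(A) xy  ->  (2x)(y/2) = xy   [equals xy: invariant]
(B) x^2 - y^2  ->  (2x)^2 - (y/2)^2 = 4x^2 - y^2/4   [differs from x^2 - y^2: not invariant]
(C) x^2 + y^2  ->  (2x)^2 + (y/2)^2 = 4x^2 + y^2/4   [differs from x^2 + y^2: not invariant]
(D) x^2 + xy  ->  (2x)^2 + (2x)(y/2) = 4x^2 + xy   [differs from x^2 + xy: not invariant]

Only option (A), xy, is unchanged by the transformation.
The factors 2 and 1/2 cancel only in the pure product xy.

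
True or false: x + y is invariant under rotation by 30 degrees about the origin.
False

Applying rotation by 30 degrees: x' = x*cos(30 degrees) - y*sin(30 degrees) = sqrt(3)x/2 - y/2, y' = x*sin(30 degrees) + y*cos(30 degrees) = x/2 + sqrt(3)y/2

Substituting into x + y:
(sqrt(3)x/2 - y/2) + (x/2 + sqrt(3)y/2)
= x/2 + sqrt(3)x/2 - y/2 + sqrt(3)y/2

This differs from the original expression x + y, so it is NOT invariant.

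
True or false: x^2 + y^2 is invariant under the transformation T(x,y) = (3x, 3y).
False

Substitute T(x,y) = (3x, 3y) into the expression and compare with the original.

Original: x^2 + y^2
After applying T: (3x)^2 + (3y)^2 = 9x^2 + 9y^2

This differs from the original x^2 + y^2 (difference: 8x^2 + 8y^2), so the expression is NOT invariant.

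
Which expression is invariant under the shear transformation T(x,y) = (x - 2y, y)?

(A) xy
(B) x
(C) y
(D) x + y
C

Under the shear T(x,y) = (x - 2y, y):
Substitute the transformed coordinates into each option and compare with the original:
(A) xy  ->  (x - 2y)(y) = xy - 2y^2   [differs from xy: not invariant]
(B) x  ->  (x - 2y) = x - 2y   [differs from x: not invariant]
(C) y  ->  (y) = y   [equals y: invariant]
(D) x + y  ->  (x - 2y) + (y) = x - y   [differs from x + y: not invariant]

Only option (C), y, is unchanged by the transformation.
A horizontal shear moves points parallel to the x-axis, so the y-coordinate (and any function of y alone) is unchanged.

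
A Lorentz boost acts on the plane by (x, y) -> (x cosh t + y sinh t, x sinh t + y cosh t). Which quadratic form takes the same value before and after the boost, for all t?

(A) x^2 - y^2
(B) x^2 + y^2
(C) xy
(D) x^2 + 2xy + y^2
A

Write x' = x cosh t + y sinh t, y' = x sinh t + y cosh t and substitute into each option:
(A) x^2 - y^2: (x cosh t + y sinh t)^2 - (x sinh t + y cosh t)^2 = x^2(cosh^2 t - sinh^2 t) + 2xy(cosh t sinh t - sinh t cosh t) + y^2(sinh^2 t - cosh^2 t) = x^2 - y^2   [invariant, using cosh^2 t - sinh^2 t = 1]
(B) x^2 + y^2: (x cosh t + y sinh t)^2 + (x sinh t + y cosh t)^2 = (x^2 + y^2)(cosh^2 t + sinh^2 t) + 4xy sinh t cosh t = (x^2 + y^2) cosh 2t + 2xy sinh 2t   [not invariant for t != 0]
(C) xy: (x cosh t + y sinh t)(x sinh t + y cosh t) = xy(cosh^2 t + sinh^2 t) + (x^2 + y^2) sinh t cosh t = xy cosh 2t + (x^2 + y^2)(sinh 2t)/2   [not invariant for t != 0]
(D) x^2 + 2xy + y^2: (x' + y')^2 with x' + y' = (x + y)(cosh t + sinh t) = (x + y)e^t, so it becomes (x + y)^2 e^(2t)   [not invariant for t != 0]

Only (A) x^2 - y^2 is unchanged; it is the Minkowski form preserved by Lorentz boosts, just as x^2 + y^2 is preserved by ordinary rotations.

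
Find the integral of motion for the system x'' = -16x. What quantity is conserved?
E = (x')^2 + 16x^2

Multiply the equation by x':
x' * x'' = -16x * x'
The left side is d/dt[(x')^2/2] and the right side is d/dt[-16x^2/2], so
d/dt[(x')^2/2 + 16x^2/2] = 0, i.e. (x')^2/2 + 16x^2/2 = constant.
Multiplying by 2, the integral of motion is E = (x')^2 + 16x^2.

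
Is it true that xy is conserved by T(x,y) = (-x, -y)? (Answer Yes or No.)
Yes

Substitute T(x,y) = (-x, -y) into the expression and compare with the original.

Original: xy
After applying T: (-x)(-y) = xy

This is identical to the original xy, so the expression is invariant.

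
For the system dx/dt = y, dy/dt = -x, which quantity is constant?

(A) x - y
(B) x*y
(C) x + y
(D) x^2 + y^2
D

A first integral I satisfies dI/dt = 0 along every solution. Differentiate each option and use the equation of motion:
(A) d/dt[x - y] = y - (-x) = x + y, not identically 0
(B) d/dt[x*y] = (dx/dt)y + x(dy/dt) = y^2 - x^2, not identically 0
(C) d/dt[x + y] = y + (-x) = y - x, not identically 0
(D) d/dt[x^2 + y^2] = 2x*dx/dt + 2y*dy/dt = 2x*y + 2y*(-x) = 0

Only (D) has zero time-derivative. So x^2 + y^2 (the squared radius; trajectories are circles) is the conserved quantity.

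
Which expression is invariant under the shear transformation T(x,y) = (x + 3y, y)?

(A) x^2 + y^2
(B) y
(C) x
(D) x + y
B

Under the shear T(x,y) = (x + 3y, y):
Substitute the transformed coordinates into each option and compare with the original:
(A) x^2 + y^2  ->  (x + 3y)^2 + (y)^2 = x^2 + 6xy + 10y^2   [differs from x^2 + y^2: not invariant]
(B) y  ->  (y) = y   [equals y: invariant]
(C) x  ->  (x + 3y) = x + 3y   [differs from x: not invariant]
(D) x + y  ->  (x + 3y) + (y) = x + 4y   [differs from x + y: not invariant]

Only option (B), y, is unchanged by the transformation.
A horizontal shear moves points parallel to the x-axis, so the y-coordinate (and any function of y alone) is unchanged.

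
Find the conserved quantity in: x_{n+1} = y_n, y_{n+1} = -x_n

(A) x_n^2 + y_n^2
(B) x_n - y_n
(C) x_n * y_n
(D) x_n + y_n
A

For the recurrence x_{n+1} = y_n, y_{n+1} = -x_n:

x_{n+1}^2 + y_{n+1}^2 = y_n^2 + (-x_n)^2 = x_n^2 + y_n^2
The sum of squares is conserved (like energy in a harmonic oscillator).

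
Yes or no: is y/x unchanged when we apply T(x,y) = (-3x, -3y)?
Yes

Substitute T(x,y) = (-3x, -3y) into the expression and compare with the original.

Original: y/x
After applying T: (-3y)/(-3x) = y/x

This is identical to the original y/x, so the expression is invariant.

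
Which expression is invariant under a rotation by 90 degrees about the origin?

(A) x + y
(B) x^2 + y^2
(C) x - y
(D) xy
B

A rotation by 90 degrees sends (x, y) to (-y, x).
Substitute the transformed coordinates into each option and compare with the original:
(A) x + y  ->  (-y) + (x) = x - y   [differs from x + y: not invariant]
(B) x^2 + y^2  ->  (-y)^2 + (x)^2 = x^2 + y^2   [equals x^2 + y^2: invariant]
(C) x - y  ->  (-y) - (x) = -x - y   [differs from x - y: not invariant]
(D) xy  ->  (-y)(x) = -xy   [differs from xy: not invariant]

Only option (B), x^2 + y^2, is unchanged by the transformation.
Geometrically, x^2 + y^2 is the squared distance from the origin, which every rotation about the origin preserves.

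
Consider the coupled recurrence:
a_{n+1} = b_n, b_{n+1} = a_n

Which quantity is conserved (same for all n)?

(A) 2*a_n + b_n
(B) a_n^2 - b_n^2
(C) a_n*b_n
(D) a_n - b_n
C

Replace a_n by a_{n+1} = b_n and b_n by b_{n+1} = a_n in each option and simplify:
(A) 2*a_n + b_n  ->  2*(b_n) + (a_n) = a_n + 2*b_n   [not conserved]
(B) a_n^2 - b_n^2  ->  (b_n)^2 - (a_n)^2 = -a_n^2 + b_n^2   [not conserved]
(C) a_n*b_n  ->  (b_n)*(a_n) = a_n*b_n   [conserved]
(D) a_n - b_n  ->  (b_n) - (a_n) = -a_n + b_n   [not conserved]

Only (C) a_n*b_n returns to itself after one step, so it is the conserved quantity.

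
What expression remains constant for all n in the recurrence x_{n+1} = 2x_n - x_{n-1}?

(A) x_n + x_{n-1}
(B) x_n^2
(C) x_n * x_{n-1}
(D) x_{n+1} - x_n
D

For the recurrence x_{n+1} = 2x_n - x_{n-1}:

If x_{n+1} = 2x_n - x_{n-1}, then:
x_{n+1} - x_n = x_n - x_{n-1}
The first difference is constant throughout the sequence.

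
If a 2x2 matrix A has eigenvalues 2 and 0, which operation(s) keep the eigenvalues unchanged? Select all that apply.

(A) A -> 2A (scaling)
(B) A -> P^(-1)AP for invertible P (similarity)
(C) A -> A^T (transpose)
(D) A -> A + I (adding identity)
B and C

Eigenvalues are preserved by:
1. Similarity transformations: A -> P^(-1)AP (same characteristic polynomial)
2. Transpose: A^T has the same eigenvalues as A

Eigenvalues are NOT preserved by:
- Adding identity: eigenvalues become 2+1, 0+1
- Scaling: eigenvalues become 4, 0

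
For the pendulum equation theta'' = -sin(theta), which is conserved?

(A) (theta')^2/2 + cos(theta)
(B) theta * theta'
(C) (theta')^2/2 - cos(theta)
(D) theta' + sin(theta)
C

A first integral I satisfies dI/dt = 0 along every solution. Differentiate each option and use the equation of motion:
(A) d/dt[(theta')^2/2 + cos(theta)] = theta' theta'' - sin(theta) theta' = -2 theta' sin(theta), not identically 0
(B) d/dt[theta * theta'] = (theta')^2 + theta theta'' = (theta')^2 - theta sin(theta), not identically 0
(C) d/dt[(theta')^2/2 - cos(theta)] = theta' theta'' + sin(theta) theta' = theta'(-sin(theta)) + theta' sin(theta) = 0
(D) d/dt[theta' + sin(theta)] = theta'' + cos(theta) theta' = -sin(theta) + theta' cos(theta), not identically 0

Only (C) has zero time-derivative. This is the total energy: kinetic (theta')^2/2 plus potential -cos(theta).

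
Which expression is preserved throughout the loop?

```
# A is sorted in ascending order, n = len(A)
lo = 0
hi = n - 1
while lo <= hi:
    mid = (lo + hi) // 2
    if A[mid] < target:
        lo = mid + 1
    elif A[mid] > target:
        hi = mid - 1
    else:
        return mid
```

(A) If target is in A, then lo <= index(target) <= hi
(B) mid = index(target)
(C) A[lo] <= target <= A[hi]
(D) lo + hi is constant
A

A loop invariant must hold before the first iteration and be re-established by every execution of the body.

(A) If target is in A, then lo <= index(target) <= hi: Before the loop [lo, hi] = [0, n-1] covers every index. When A[mid] < target, sortedness puts target strictly to the right of mid, so setting lo = mid + 1 keeps index(target) in [lo, hi]; symmetrically for hi = mid - 1. Hence 'if target is in A then lo <= index(target) <= hi' holds after every iteration, and when lo > hi it proves target is absent.

The other options fail:
(B) mid = index(target): mid is just the current probe; it equals index(target) only on the iteration that returns.
(C) A[lo] <= target <= A[hi]: fails when target is not in A (e.g. target < A[0] already violates it before the loop), so it is not maintained in general.
(D) lo + hi is constant: each iteration moves exactly one of lo, hi, so lo + hi changes (e.g. 0 + (n-1) becomes (mid+1) + (n-1)).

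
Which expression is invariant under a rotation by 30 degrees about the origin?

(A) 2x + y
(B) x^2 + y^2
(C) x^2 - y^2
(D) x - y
B

A rotation by 30 degrees sends (x, y) to (sqrt(3)x/2 - y/2, x/2 + sqrt(3)y/2).
Substitute the transformed coordinates into each option and compare with the original:
(A) 2x + y  ->  2(sqrt(3)x/2 - y/2) + (x/2 + sqrt(3)y/2) = x/2 + sqrt(3)x - y + sqrt(3)y/2   [differs from 2x + y: not invariant]
(B) x^2 + y^2  ->  (sqrt(3)x/2 - y/2)^2 + (x/2 + sqrt(3)y/2)^2 = x^2 + y^2   [equals x^2 + y^2: invariant]
(C) x^2 - y^2  ->  (sqrt(3)x/2 - y/2)^2 - (x/2 + sqrt(3)y/2)^2 = x^2/2 - sqrt(3)xy - y^2/2   [differs from x^2 - y^2: not invariant]
(D) x - y  ->  (sqrt(3)x/2 - y/2) - (x/2 + sqrt(3)y/2) = -x/2 + sqrt(3)x/2 - sqrt(3)y/2 - y/2   [differs from x - y: not invariant]

Only option (B), x^2 + y^2, is unchanged by the transformation.
Geometrically, x^2 + y^2 is the squared distance from the origin, which every rotation about the origin preserves.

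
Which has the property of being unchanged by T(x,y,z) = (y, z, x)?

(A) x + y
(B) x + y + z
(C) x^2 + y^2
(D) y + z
B

Apply T(x,y,z) = (y, z, x) to each option, i.e. replace (x, y, z) by the transformed coordinates.
Substitute the transformed coordinates into each option and compare with the original:
(A) x + y  ->  (y) + (z) = y + z   [differs from x + y: not invariant]
(B) x + y + z  ->  (y) + (z) + (x) = x + y + z   [equals x + y + z: invariant]
(C) x^2 + y^2  ->  (y)^2 + (z)^2 = y^2 + z^2   [differs from x^2 + y^2: not invariant]
(D) y + z  ->  (z) + (x) = x + z   [differs from y + z: not invariant]

Only option (B), x + y + z, is unchanged by the transformation.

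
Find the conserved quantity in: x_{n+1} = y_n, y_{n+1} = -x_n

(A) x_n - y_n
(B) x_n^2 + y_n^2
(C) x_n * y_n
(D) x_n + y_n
B

For the recurrence x_{n+1} = y_n, y_{n+1} = -x_n:

x_{n+1}^2 + y_{n+1}^2 = y_n^2 + (-x_n)^2 = x_n^2 + y_n^2
The sum of squares is conserved (like energy in a harmonic oscillator).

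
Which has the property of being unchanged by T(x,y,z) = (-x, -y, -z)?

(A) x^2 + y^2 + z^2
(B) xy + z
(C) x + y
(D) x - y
A

Apply T(x,y,z) = (-x, -y, -z) to each option, i.e. replace (x, y, z) by the transformed coordinates.
Substitute the transformed coordinates into each option and compare with the original:
(A) x^2 + y^2 + z^2  ->  (-x)^2 + (-y)^2 + (-z)^2 = x^2 + y^2 + z^2   [equals x^2 + y^2 + z^2: invariant]
(B) xy + z  ->  (-x)(-y) + (-z) = xy - z   [differs from xy + z: not invariant]
(C) x + y  ->  (-x) + (-y) = -x - y   [differs from x + y: not invariant]
(D) x - y  ->  (-x) - (-y) = -x + y   [differs from x - y: not invariant]

Only option (A), x^2 + y^2 + z^2, is unchanged by the transformation.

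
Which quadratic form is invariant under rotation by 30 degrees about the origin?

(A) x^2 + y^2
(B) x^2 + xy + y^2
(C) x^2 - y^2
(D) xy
A

Rotation by 30 degrees sends (x, y) to (sqrt(3)x/2 - y/2, x/2 + sqrt(3)y/2).
Substitute the transformed coordinates into each option and compare with the original:
(A) x^2 + y^2  ->  (sqrt(3)x/2 - y/2)^2 + (x/2 + sqrt(3)y/2)^2 = x^2 + y^2   [equals x^2 + y^2: invariant]
(B) x^2 + xy + y^2  ->  (sqrt(3)x/2 - y/2)^2 + (sqrt(3)x/2 - y/2)(x/2 + sqrt(3)y/2) + (x/2 + sqrt(3)y/2)^2 = sqrt(3)x^2/4 + x^2 + xy/2 - sqrt(3)y^2/4 + y^2   [differs from x^2 + xy + y^2: not invariant]
(C) x^2 - y^2  ->  (sqrt(3)x/2 - y/2)^2 - (x/2 + sqrt(3)y/2)^2 = x^2/2 - sqrt(3)xy - y^2/2   [differs from x^2 - y^2: not invariant]
(D) xy  ->  (sqrt(3)x/2 - y/2)(x/2 + sqrt(3)y/2) = sqrt(3)x^2/4 + xy/2 - sqrt(3)y^2/4   [differs from xy: not invariant]

Only option (A), x^2 + y^2, is unchanged by the transformation.
x^2 + y^2 is the squared distance from the origin, which rotations preserve.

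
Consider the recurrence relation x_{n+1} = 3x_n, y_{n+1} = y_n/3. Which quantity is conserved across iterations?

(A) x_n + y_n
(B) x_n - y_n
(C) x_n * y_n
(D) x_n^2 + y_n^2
C

For the recurrence x_{n+1} = 3x_n, y_{n+1} = y_n/3:

x_{n+1} * y_{n+1} = (3x_n) * (y_n/3) = x_n * y_n
The product is conserved.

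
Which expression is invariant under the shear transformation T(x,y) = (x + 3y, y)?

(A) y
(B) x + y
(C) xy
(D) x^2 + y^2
A

Under the shear T(x,y) = (x + 3y, y):
Substitute the transformed coordinates into each option and compare with the original:
(A) y  ->  (y) = y   [equals y: invariant]
(B) x + y  ->  (x + 3y) + (y) = x + 4y   [differs from x + y: not invariant]
(C) xy  ->  (x + 3y)(y) = xy + 3y^2   [differs from xy: not invariant]
(D) x^2 + y^2  ->  (x + 3y)^2 + (y)^2 = x^2 + 6xy + 10y^2   [differs from x^2 + y^2: not invariant]

Only option (A), y, is unchanged by the transformation.
A horizontal shear moves points parallel to the x-axis, so the y-coordinate (and any function of y alone) is unchanged.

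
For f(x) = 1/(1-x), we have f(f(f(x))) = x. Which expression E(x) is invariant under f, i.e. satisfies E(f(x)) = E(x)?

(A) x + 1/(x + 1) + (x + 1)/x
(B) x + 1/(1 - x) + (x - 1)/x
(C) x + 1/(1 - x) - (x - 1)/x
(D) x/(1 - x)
B

Replace x by f(x) = 1/(1 - x) in each option and simplify. As a quick numerical cross-check, also compare E(4) with E(f(4)) = E(-1/3).

(A) x + 1/(x + 1) + (x + 1)/x  ->  (1/(1 - x)) + 1/((1/(1 - x)) + 1) + ((1/(1 - x)) + 1)/(1/(1 - x)) = (-x^3 + 6x^2 - 11x + 7)/(x^2 - 3x + 2); check: E(4) = 109/20 but E(-1/3) = -5/6.   [not invariant]
(B) x + 1/(1 - x) + (x - 1)/x  ->  (1/(1 - x)) + 1/(1 - (1/(1 - x))) + ((1/(1 - x)) - 1)/(1/(1 - x)), which simplifies back to x + 1/(1 - x) + (x - 1)/x; check: E(4) = 53/12, E(-1/3) = 53/12.   [invariant]
(C) x + 1/(1 - x) - (x - 1)/x  ->  (1/(1 - x)) + 1/(1 - (1/(1 - x))) - ((1/(1 - x)) - 1)/(1/(1 - x)) = (x^2(1 - x) - x + (x - 1)^2)/(x(x - 1)); check: E(4) = 35/12 but E(-1/3) = -43/12.   [not invariant]
(D) x/(1 - x)  ->  (1/(1 - x))/(1 - (1/(1 - x))) = -1/x; check: E(4) = -4/3 but E(-1/3) = -1/4.   [not invariant]

Only (B) is unchanged. Indeed f(f(x)) = 1/(1 - 1/(1-x)) = (1-x)/(-x) = (x-1)/x, so E(x) = x + f(x) + f(f(x)) is the sum over the whole 3-cycle; applying f just permutes the three terms cyclically (x -> f(x) -> f(f(x)) -> x), leaving the sum unchanged.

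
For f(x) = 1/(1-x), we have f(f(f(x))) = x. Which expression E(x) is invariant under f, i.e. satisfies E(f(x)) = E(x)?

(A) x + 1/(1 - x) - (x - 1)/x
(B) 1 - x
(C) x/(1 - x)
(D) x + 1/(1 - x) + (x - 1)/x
D

Replace x by f(x) = 1/(1 - x) in each option and simplify. As a quick numerical cross-check, also compare E(3) with E(f(3)) = E(-1/2).

(A) x + 1/(1 - x) - (x - 1)/x  ->  (1/(1 - x)) + 1/(1 - (1/(1 - x))) - ((1/(1 - x)) - 1)/(1/(1 - x)) = (x^2(1 - x) - x + (x - 1)^2)/(x(x - 1)); check: E(3) = 11/6 but E(-1/2) = -17/6.   [not invariant]
(B) 1 - x  ->  1 - (1/(1 - x)) = x/(x - 1); check: E(3) = -2 but E(-1/2) = 3/2.   [not invariant]
(C) x/(1 - x)  ->  (1/(1 - x))/(1 - (1/(1 - x))) = -1/x; check: E(3) = -3/2 but E(-1/2) = -1/3.   [not invariant]
(D) x + 1/(1 - x) + (x - 1)/x  ->  (1/(1 - x)) + 1/(1 - (1/(1 - x))) + ((1/(1 - x)) - 1)/(1/(1 - x)), which simplifies back to x + 1/(1 - x) + (x - 1)/x; check: E(3) = 19/6, E(-1/2) = 19/6.   [invariant]

Only (D) is unchanged. Indeed f(f(x)) = 1/(1 - 1/(1-x)) = (1-x)/(-x) = (x-1)/x, so E(x) = x + f(x) + f(f(x)) is the sum over the whole 3-cycle; applying f just permutes the three terms cyclically (x -> f(x) -> f(f(x)) -> x), leaving the sum unchanged.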